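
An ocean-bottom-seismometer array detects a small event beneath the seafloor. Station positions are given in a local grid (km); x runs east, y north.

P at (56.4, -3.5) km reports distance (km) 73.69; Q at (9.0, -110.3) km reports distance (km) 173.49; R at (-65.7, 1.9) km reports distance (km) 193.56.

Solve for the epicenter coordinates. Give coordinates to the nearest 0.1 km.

127.3 km east, 16.6 km north

Circle about each station: (x − 56.4)² + (y + 3.5)² = 73.69²; (x − 9.0)² + (y + 110.3)² = 173.49²; (x + 65.7)² + (y − 1.9)² = 193.56².
Subtracting the P equation from the Q and R equations removes the quadratic terms:
-94.8 x − 213.6 y = -15614.68
-244.2 x + 10.8 y = -30908.37
Solving the 2×2 system: x ≈ 127.3, y ≈ 16.6 km.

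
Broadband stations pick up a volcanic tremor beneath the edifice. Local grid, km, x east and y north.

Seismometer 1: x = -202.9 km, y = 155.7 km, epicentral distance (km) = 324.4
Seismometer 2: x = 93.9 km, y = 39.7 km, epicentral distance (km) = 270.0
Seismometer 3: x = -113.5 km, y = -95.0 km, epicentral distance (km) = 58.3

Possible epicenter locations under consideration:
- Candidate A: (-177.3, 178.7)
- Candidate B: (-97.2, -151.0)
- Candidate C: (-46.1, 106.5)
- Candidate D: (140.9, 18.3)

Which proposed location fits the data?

Candidate B

For each candidate, compare |candidate − station| to the reported distance:
Candidate A: residuals Seismometer 1 290.0, Seismometer 2 34.7, Seismometer 3 222.7 → max 290.0 km
Candidate B: residuals Seismometer 1 0.0, Seismometer 2 0.0, Seismometer 3 0.0 → max 0.0 km
Candidate C: residuals Seismometer 1 160.1, Seismometer 2 114.9, Seismometer 3 154.2 → max 160.1 km
Candidate D: residuals Seismometer 1 45.8, Seismometer 2 218.4, Seismometer 3 220.2 → max 220.2 km
Only Candidate B has all residuals ≈ 0.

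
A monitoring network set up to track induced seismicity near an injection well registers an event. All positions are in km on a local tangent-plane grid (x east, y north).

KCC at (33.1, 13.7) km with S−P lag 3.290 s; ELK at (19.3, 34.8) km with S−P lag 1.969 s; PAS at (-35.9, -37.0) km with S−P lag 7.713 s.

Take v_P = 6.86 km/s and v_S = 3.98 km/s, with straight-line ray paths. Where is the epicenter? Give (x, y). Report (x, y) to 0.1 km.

3.8 km east, 24.4 km north

Distance from S−P lag: d = Δt · v_P v_S / (v_P − v_S) = Δt · (6.86·3.98)/(6.86−3.98) ≈ 9.4801·Δt.
So d_KCC = 31.19, d_ELK = 18.67, d_PAS = 73.12 km.
Circle about each station: (x − 33.1)² + (y − 13.7)² = 31.19²; (x − 19.3)² + (y − 34.8)² = 18.67²; (x + 35.9)² + (y + 37.0)² = 73.12².
Subtracting the KCC equation from the ELK and PAS equations removes the quadratic terms:
-27.6 x + 42.2 y = 924.48
-138.0 x − 101.4 y = -2999.21
Solving the 2×2 system: x ≈ 3.8, y ≈ 24.4 km.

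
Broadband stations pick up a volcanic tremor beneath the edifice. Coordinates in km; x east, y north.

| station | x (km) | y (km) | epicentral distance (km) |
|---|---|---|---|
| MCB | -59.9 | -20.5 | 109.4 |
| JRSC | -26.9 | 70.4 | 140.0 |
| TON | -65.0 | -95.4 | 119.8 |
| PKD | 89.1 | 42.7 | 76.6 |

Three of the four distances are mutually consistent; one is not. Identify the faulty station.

Solve using three stations at a time. Using MCB, JRSC, TON (subtract circle equations pairwise → linear system) gives (x, y) ≈ (45.8, -49.4).
Distances from that point to each station vs reported:
  MCB: calculated 109.6 vs reported 109.4 → residual 0.2 km
  JRSC: calculated 140.1 vs reported 140.0 → residual 0.1 km
  TON: calculated 120.0 vs reported 119.8 → residual 0.2 km
  PKD: calculated 101.8 vs reported 76.6 → residual 25.2 km
MCB, JRSC, TON are mutually consistent (residuals ≈ 0); PKD is off by 25.2 km.

PKD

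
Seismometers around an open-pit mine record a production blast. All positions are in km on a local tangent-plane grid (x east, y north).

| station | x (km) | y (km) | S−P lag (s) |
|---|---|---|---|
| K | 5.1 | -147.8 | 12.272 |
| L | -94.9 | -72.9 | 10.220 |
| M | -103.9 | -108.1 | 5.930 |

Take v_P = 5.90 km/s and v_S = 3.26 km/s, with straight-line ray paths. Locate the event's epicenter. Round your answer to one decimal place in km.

Distance from S−P lag: d = Δt · v_P v_S / (v_P − v_S) = Δt · (5.90·3.26)/(5.90−3.26) ≈ 7.2856·Δt.
So d_K = 89.41, d_L = 74.46, d_M = 43.20 km.
Circle about each station: (x − 5.1)² + (y + 147.8)² = 89.41²; (x + 94.9)² + (y + 72.9)² = 74.46²; (x + 103.9)² + (y + 108.1)² = 43.20².
Subtracting the K equation from the L and M equations removes the quadratic terms:
-200.0 x + 149.8 y = -5100.57
-218.0 x + 79.4 y = 6737.88
Solving the 2×2 system: x ≈ -84.3, y ≈ -146.6 km.

-84.3 km east, -146.6 km north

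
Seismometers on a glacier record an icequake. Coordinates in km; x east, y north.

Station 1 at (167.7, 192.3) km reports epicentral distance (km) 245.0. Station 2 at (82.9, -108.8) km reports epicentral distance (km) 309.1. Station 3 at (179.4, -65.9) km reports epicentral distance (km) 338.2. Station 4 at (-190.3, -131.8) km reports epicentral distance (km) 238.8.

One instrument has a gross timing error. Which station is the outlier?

Station 4

Solve using three stations at a time. Using Station 1, Station 2, Station 3 (subtract circle equations pairwise → linear system) gives (x, y) ≈ (-75.2, 157.2).
Distances from that point to each station vs reported:
  Station 1: calculated 245.4 vs reported 245.0 → residual 0.4 km
  Station 2: calculated 309.4 vs reported 309.1 → residual 0.3 km
  Station 3: calculated 338.5 vs reported 338.2 → residual 0.3 km
  Station 4: calculated 311.1 vs reported 238.8 → residual 72.3 km
Station 1, Station 2, Station 3 are mutually consistent (residuals ≈ 0); Station 4 is off by 72.3 km.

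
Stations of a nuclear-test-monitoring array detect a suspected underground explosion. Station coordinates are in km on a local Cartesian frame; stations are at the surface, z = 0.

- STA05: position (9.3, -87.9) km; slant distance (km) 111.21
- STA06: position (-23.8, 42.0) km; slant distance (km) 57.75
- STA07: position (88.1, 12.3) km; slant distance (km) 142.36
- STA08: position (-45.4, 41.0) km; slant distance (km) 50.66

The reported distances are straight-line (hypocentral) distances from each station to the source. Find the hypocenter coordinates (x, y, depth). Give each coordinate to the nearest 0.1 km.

x ≈ -50.5 km, y ≈ 0.8 km, depth ≈ 30.4 km

Each station gives a sphere (x−x_i)² + (y−y_i)² + z² = d_i² (stations at z=0).
Subtracting the STA05 sphere from STA06 and STA07: z² cancels, leaving linear equations in x and y:
-66.2 x + 259.8 y = 3550.14
157.6 x + 200.4 y = -7798.71
Solving: x ≈ -50.498, y ≈ 0.797 km (keep extra digits for the depth step; rounded: -50.5, 0.8).
Then from the STA05 sphere: z² = 111.21² − (x − 9.3)² − (y + 87.9)² with x = -50.498, y = 0.797, so z ≈ 30.409 ≈ 30.4 km.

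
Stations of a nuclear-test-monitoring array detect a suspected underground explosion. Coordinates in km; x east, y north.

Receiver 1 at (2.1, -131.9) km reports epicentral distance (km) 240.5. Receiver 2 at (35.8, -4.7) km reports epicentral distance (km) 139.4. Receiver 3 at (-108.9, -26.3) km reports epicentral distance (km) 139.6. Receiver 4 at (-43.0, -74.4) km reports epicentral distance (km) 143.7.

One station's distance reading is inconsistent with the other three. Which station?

Receiver 4

Solve using three stations at a time. Using Receiver 1, Receiver 2, Receiver 3 (subtract circle equations pairwise → linear system) gives (x, y) ≈ (-53.9, 102.0).
Distances from that point to each station vs reported:
  Receiver 1: calculated 240.5 vs reported 240.5 → residual 0.0 km
  Receiver 2: calculated 139.4 vs reported 139.4 → residual 0.0 km
  Receiver 3: calculated 139.6 vs reported 139.6 → residual 0.0 km
  Receiver 4: calculated 176.7 vs reported 143.7 → residual 33.0 km
Receiver 1, Receiver 2, Receiver 3 are mutually consistent (residuals ≈ 0); Receiver 4 is off by 33.0 km.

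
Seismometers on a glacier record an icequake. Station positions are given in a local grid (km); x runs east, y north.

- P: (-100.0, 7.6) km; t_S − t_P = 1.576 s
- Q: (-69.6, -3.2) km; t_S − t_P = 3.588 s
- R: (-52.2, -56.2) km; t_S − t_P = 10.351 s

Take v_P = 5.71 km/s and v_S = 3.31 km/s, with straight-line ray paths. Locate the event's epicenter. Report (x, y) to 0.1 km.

Distance from S−P lag: d = Δt · v_P v_S / (v_P − v_S) = Δt · (5.71·3.31)/(5.71−3.31) ≈ 7.8750·Δt.
So d_P = 12.41, d_Q = 28.26, d_R = 81.51 km.
Circle about each station: (x + 100.0)² + (y − 7.6)² = 12.41²; (x + 69.6)² + (y + 3.2)² = 28.26²; (x + 52.2)² + (y + 56.2)² = 81.51².
Subtracting pairs of circle equations eliminates x²+y² and gives linear equations (the radical axes):
60.8 x − 21.6 y = -5847.98
95.6 x − 127.6 y = -10664.35
Solving the 2×2 system: x ≈ -90.6, y ≈ 15.7 km.
Check against P (with the unrounded x, y): √((x + 100.0)²+(y − 7.6)²) = 12.39 ≈ 12.41 km. ✓

x ≈ -90.6 km, y ≈ 15.7 km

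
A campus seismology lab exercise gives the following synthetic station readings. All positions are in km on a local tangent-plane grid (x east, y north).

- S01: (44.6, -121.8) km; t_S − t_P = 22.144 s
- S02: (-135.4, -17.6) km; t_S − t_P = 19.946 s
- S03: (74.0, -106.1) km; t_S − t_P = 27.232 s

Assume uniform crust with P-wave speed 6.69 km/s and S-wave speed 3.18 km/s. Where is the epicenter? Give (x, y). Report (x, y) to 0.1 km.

Distance from S−P lag: d = Δt · v_P v_S / (v_P − v_S) = Δt · (6.69·3.18)/(6.69−3.18) ≈ 6.0610·Δt.
So d_S01 = 134.22, d_S02 = 120.89, d_S03 = 165.05 km.
Circle about each station: (x − 44.6)² + (y + 121.8)² = 134.22²; (x + 135.4)² + (y + 17.6)² = 120.89²; (x − 74.0)² + (y + 106.1)² = 165.05².
Subtracting pairs of circle equations eliminates x²+y² and gives linear equations (the radical axes):
-360.0 x + 208.4 y = 5219.14
58.8 x + 31.4 y = -9317.68
Solving the 2×2 system: x ≈ -89.4, y ≈ -129.4 km.

-89.4 km east, -129.4 km north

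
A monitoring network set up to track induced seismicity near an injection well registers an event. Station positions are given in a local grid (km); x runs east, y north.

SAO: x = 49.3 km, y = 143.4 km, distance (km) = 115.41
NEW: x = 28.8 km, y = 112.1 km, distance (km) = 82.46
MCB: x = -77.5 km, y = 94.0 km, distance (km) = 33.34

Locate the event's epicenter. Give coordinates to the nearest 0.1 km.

-47.2 km east, 80.1 km north

Circle about each station: (x − 49.3)² + (y − 143.4)² = 115.41²; (x − 28.8)² + (y − 112.1)² = 82.46²; (x + 77.5)² + (y − 94.0)² = 33.34².
Subtracting pairs of circle equations eliminates x²+y² and gives linear equations (the radical axes):
-41.0 x − 62.6 y = -3078.38
-253.6 x − 98.8 y = 4056.11
Solving the 2×2 system: x ≈ -47.2, y ≈ 80.1 km.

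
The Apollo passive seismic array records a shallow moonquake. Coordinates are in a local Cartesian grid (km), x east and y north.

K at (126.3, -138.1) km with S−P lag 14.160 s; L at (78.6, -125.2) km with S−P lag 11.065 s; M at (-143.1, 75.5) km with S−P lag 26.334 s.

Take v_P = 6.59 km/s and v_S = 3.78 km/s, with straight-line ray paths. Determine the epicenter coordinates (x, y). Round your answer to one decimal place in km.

Distance from S−P lag: d = Δt · v_P v_S / (v_P − v_S) = Δt · (6.59·3.78)/(6.59−3.78) ≈ 8.8648·Δt.
So d_K = 125.53, d_L = 98.09, d_M = 233.45 km.
Circle about each station: (x − 126.3)² + (y + 138.1)² = 125.53²; (x − 78.6)² + (y + 125.2)² = 98.09²; (x + 143.1)² + (y − 75.5)² = 233.45².
Subtracting the K equation from the L and M equations removes the quadratic terms:
-95.4 x + 25.8 y = -7034.17
-538.8 x + 427.2 y = -47586.56
Solving the 2×2 system: x ≈ 66.2, y ≈ -27.9 km.

x ≈ 66.2 km, y ≈ -27.9 km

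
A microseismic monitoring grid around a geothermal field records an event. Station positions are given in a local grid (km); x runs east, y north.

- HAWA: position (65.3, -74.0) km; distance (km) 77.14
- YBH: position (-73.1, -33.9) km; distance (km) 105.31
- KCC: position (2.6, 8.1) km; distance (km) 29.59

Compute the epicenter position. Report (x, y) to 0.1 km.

Circle about each station: (x − 65.3)² + (y + 74.0)² = 77.14²; (x + 73.1)² + (y + 33.9)² = 105.31²; (x − 2.6)² + (y − 8.1)² = 29.59².
Subtracting the HAWA equation from the YBH and KCC equations removes the quadratic terms:
-276.8 x + 80.2 y = -8386.89
-125.4 x + 164.2 y = -4592.71
Solving the 2×2 system: x ≈ 28.5, y ≈ -6.2 km.

(28.5, -6.2)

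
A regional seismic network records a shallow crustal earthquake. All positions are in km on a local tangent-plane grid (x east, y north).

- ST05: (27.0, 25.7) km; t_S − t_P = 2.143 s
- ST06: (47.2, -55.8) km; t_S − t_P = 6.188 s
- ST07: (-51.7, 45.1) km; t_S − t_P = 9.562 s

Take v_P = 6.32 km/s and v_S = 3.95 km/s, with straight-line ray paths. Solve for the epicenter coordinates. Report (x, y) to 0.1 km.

(42.4, 9.2)

Distance from S−P lag: d = Δt · v_P v_S / (v_P − v_S) = Δt · (6.32·3.95)/(6.32−3.95) ≈ 10.5333·Δt.
So d_ST05 = 22.57, d_ST06 = 65.18, d_ST07 = 100.72 km.
Circle about each station: (x − 27.0)² + (y − 25.7)² = 22.57²; (x − 47.2)² + (y + 55.8)² = 65.18²; (x + 51.7)² + (y − 45.1)² = 100.72².
Subtracting pairs of circle equations eliminates x²+y² and gives linear equations (the radical axes):
40.4 x − 163.0 y = 212.96
-157.4 x + 38.8 y = -6317.70
Solving the 2×2 system: x ≈ 42.4, y ≈ 9.2 km.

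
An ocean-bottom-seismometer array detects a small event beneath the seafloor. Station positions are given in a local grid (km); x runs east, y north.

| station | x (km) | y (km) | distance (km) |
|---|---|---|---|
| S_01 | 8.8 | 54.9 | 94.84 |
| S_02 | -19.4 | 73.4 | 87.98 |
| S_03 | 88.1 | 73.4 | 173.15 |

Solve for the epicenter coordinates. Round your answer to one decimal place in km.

Circle about each station: (x − 8.8)² + (y − 54.9)² = 94.84²; (x + 19.4)² + (y − 73.4)² = 87.98²; (x − 88.1)² + (y − 73.4)² = 173.15².
Subtracting pairs of circle equations eliminates x²+y² and gives linear equations (the radical axes):
-56.4 x + 37.0 y = 3926.62
158.6 x + 37.0 y = -10928.58
Solving the 2×2 system: x ≈ -69.1, y ≈ 0.8 km.

x ≈ -69.1 km, y ≈ 0.8 km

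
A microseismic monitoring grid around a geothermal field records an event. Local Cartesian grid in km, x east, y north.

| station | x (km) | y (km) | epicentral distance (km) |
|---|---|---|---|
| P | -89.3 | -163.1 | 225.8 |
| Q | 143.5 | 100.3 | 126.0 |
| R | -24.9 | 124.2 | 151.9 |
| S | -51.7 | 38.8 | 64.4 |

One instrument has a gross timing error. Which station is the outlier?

Solve using three stations at a time. Using P, Q, R (subtract circle equations pairwise → linear system) gives (x, y) ≈ (65.0, 1.8).
Distances from that point to each station vs reported:
  P: calculated 225.8 vs reported 225.8 → residual 0.0 km
  Q: calculated 126.0 vs reported 126.0 → residual 0.0 km
  R: calculated 151.9 vs reported 151.9 → residual 0.0 km
  S: calculated 122.4 vs reported 64.4 → residual 58.0 km
P, Q, R are mutually consistent (residuals ≈ 0); S is off by 58.0 km.

S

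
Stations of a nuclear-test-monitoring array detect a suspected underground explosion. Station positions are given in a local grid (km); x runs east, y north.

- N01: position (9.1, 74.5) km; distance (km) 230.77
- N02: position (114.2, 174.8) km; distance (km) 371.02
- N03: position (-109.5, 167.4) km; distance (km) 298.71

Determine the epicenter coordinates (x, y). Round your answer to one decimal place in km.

Circle about each station: (x − 9.1)² + (y − 74.5)² = 230.77²; (x − 114.2)² + (y − 174.8)² = 371.02²; (x + 109.5)² + (y − 167.4)² = 298.71².
Subtracting the N01 equation from the N02 and N03 equations removes the quadratic terms:
210.2 x + 200.6 y = -46437.43
-237.2 x + 185.8 y = -1592.92
Solving the 2×2 system: x ≈ -95.9, y ≈ -131.0 km.
Check against N01 (with the unrounded x, y): √((x − 9.1)²+(y − 74.5)²) = 230.77 ≈ 230.77 km. ✓

x ≈ -95.9 km, y ≈ -131.0 km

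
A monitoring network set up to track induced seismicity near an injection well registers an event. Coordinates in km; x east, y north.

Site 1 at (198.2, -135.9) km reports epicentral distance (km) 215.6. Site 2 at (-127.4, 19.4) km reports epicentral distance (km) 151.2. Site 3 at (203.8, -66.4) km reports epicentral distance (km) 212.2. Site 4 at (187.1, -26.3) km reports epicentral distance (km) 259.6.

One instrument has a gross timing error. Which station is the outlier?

Site 4

Solve using three stations at a time. Using Site 1, Site 2, Site 3 (subtract circle equations pairwise → linear system) gives (x, y) ≈ (-8.3, -73.8).
Distances from that point to each station vs reported:
  Site 1: calculated 215.6 vs reported 215.6 → residual 0.0 km
  Site 2: calculated 151.2 vs reported 151.2 → residual 0.0 km
  Site 3: calculated 212.2 vs reported 212.2 → residual 0.0 km
  Site 4: calculated 201.1 vs reported 259.6 → residual 58.5 km
Site 1, Site 2, Site 3 are mutually consistent (residuals ≈ 0); Site 4 is off by 58.5 km.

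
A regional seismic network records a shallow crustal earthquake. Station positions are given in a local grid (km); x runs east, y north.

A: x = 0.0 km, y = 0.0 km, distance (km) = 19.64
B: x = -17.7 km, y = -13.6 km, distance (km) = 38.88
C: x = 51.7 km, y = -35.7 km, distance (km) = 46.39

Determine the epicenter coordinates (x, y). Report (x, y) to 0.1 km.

Circle about each station: x² + y² = 19.64²; (x + 17.7)² + (y + 13.6)² = 38.88²; (x − 51.7)² + (y + 35.7)² = 46.39².
Subtracting the A equation from the B and C equations removes the quadratic terms:
-35.4 x − 27.2 y = -627.67
103.4 x − 71.4 y = 2181.08
Solving the 2×2 system: x ≈ 19.5, y ≈ -2.3 km.
Check against A (with the unrounded x, y): √(x²+y²) = 19.64 ≈ 19.64 km. ✓

x ≈ 19.5 km, y ≈ -2.3 km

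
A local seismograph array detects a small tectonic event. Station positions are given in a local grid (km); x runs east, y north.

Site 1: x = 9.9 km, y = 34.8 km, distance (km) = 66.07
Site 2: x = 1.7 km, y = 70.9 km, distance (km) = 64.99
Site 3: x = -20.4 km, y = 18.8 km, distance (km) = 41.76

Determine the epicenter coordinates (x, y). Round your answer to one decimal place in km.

x ≈ -55.9 km, y ≈ 40.8 km

Circle about each station: (x − 9.9)² + (y − 34.8)² = 66.07²; (x − 1.7)² + (y − 70.9)² = 64.99²; (x + 20.4)² + (y − 18.8)² = 41.76².
Subtracting the Site 1 equation from the Site 2 and Site 3 equations removes the quadratic terms:
-16.4 x + 72.2 y = 3862.19
-60.6 x − 32.0 y = 2081.90
Solving the 2×2 system: x ≈ -55.9, y ≈ 40.8 km.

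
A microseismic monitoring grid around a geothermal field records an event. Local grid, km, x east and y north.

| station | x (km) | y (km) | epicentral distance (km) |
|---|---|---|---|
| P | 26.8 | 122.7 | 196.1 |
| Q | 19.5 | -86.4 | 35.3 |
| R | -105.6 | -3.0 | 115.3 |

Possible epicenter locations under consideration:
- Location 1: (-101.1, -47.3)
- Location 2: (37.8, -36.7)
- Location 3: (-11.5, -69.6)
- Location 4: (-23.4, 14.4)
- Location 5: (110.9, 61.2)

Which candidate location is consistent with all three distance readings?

Location 3

For each candidate, compare |candidate − station| to the reported distance:
Location 1: residuals P 16.6, Q 91.5, R 70.8 → max 91.5 km
Location 2: residuals P 36.3, Q 17.7, R 32.0 → max 36.3 km
Location 3: residuals P 0.0, Q 0.0, R 0.0 → max 0.0 km
Location 4: residuals P 76.7, Q 74.2, R 31.3 → max 76.7 km
Location 5: residuals P 91.9, Q 138.3, R 110.5 → max 138.3 km
Only Location 3 has all residuals ≈ 0.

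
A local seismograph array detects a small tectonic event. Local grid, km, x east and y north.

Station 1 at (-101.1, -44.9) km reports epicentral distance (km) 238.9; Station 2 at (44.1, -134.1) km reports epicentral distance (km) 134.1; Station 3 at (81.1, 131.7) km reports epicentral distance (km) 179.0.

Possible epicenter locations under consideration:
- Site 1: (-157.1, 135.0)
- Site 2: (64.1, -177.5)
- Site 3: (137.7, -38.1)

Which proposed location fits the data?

For each candidate, compare |candidate − station| to the reported distance:
Site 1: residuals Station 1 50.5, Station 2 201.9, Station 3 59.2 → max 201.9 km
Site 2: residuals Station 1 27.1, Station 2 86.3, Station 3 130.7 → max 130.7 km
Site 3: residuals Station 1 0.0, Station 2 0.0, Station 3 0.0 → max 0.0 km
Only Site 3 has all residuals ≈ 0.

Site 3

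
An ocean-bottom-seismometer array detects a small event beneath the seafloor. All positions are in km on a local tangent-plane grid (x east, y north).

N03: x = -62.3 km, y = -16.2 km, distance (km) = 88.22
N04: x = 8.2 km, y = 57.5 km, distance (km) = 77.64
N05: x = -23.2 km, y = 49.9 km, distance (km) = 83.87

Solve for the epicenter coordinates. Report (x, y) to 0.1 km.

25.9 km east, -18.1 km north

Circle about each station: (x + 62.3)² + (y + 16.2)² = 88.22²; (x − 8.2)² + (y − 57.5)² = 77.64²; (x + 23.2)² + (y − 49.9)² = 83.87².
Subtracting pairs of circle equations eliminates x²+y² and gives linear equations (the radical axes):
141.0 x + 147.4 y = 984.56
78.2 x + 132.2 y = -366.89
Solving the 2×2 system: x ≈ 25.9, y ≈ -18.1 km.
Check against N03 (with the unrounded x, y): √((x + 62.3)²+(y + 16.2)²) = 88.22 ≈ 88.22 km. ✓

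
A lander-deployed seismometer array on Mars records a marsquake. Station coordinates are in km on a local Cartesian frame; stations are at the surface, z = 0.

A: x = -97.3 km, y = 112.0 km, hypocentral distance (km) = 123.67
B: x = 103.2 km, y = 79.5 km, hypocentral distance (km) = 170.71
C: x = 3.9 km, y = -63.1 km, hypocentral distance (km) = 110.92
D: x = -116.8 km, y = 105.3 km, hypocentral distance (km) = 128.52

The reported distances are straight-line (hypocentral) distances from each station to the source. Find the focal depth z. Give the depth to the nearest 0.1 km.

Each station gives a sphere (x−x_i)² + (y−y_i)² + z² = d_i² (stations at z=0).
Subtracting the A sphere from B and C: z² cancels, leaving linear equations in x and y:
401.0 x − 65.0 y = -18888.44
202.4 x − 350.2 y = -15023.45
Solving: x ≈ -44.300, y ≈ 17.296 km (keep extra digits for the depth step; rounded: -44.3, 17.3).
Then from the A sphere: z² = 123.67² − (x + 97.3)² − (y − 112.0)² with x = -44.300, y = 17.296, so z ≈ 59.299 ≈ 59.3 km.

59.3 km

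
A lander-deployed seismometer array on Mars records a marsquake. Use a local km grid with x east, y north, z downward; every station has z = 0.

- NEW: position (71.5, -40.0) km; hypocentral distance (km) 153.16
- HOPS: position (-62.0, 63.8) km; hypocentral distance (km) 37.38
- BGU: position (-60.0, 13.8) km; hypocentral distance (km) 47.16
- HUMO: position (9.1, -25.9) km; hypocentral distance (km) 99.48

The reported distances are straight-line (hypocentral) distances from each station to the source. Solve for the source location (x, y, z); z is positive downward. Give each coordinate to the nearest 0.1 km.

Each station gives a sphere (x−x_i)² + (y−y_i)² + z² = d_i² (stations at z=0).
Subtracting the NEW sphere from HOPS and BGU: z² cancels, leaving linear equations in x and y:
-267.0 x + 207.6 y = 23262.91
-263.0 x + 107.6 y = 18312.11
Solving: x ≈ -50.194, y ≈ 47.500 km (keep extra digits for the depth step; rounded: -50.2, 47.5).
Then from the NEW sphere: z² = 153.16² − (x − 71.5)² − (y + 40.0)² with x = -50.194, y = 47.500, so z ≈ 31.501 ≈ 31.5 km.

(-50.2, 47.5, 31.5)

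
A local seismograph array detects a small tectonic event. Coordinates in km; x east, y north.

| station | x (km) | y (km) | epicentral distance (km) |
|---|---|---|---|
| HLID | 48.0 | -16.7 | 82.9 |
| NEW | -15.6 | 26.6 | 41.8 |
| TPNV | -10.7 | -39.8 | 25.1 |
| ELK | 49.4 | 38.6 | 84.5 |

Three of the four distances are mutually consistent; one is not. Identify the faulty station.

HLID

Solve using three stations at a time. Using NEW, TPNV, ELK (subtract circle equations pairwise → linear system) gives (x, y) ≈ (-15.8, -15.2).
Distances from that point to each station vs reported:
  HLID: calculated 63.8 vs reported 82.9 → residual 19.1 km
  NEW: calculated 41.8 vs reported 41.8 → residual 0.0 km
  TPNV: calculated 25.1 vs reported 25.1 → residual 0.0 km
  ELK: calculated 84.5 vs reported 84.5 → residual 0.0 km
NEW, TPNV, ELK are mutually consistent (residuals ≈ 0); HLID is off by 19.1 km.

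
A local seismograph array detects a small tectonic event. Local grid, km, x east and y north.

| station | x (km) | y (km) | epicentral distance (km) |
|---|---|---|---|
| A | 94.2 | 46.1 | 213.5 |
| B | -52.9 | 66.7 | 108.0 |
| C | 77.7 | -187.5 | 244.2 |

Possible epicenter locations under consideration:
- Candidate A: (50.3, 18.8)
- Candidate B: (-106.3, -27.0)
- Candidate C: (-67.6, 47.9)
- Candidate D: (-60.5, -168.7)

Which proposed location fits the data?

For each candidate, compare |candidate − station| to the reported distance:
Candidate A: residuals A 161.8, B 5.8, C 36.1 → max 161.8 km
Candidate B: residuals A 0.1, B 0.2, C 0.0 → max 0.2 km
Candidate C: residuals A 51.7, B 84.1, C 32.4 → max 84.1 km
Candidate D: residuals A 51.2, B 127.5, C 104.7 → max 127.5 km
Only Candidate B has all residuals ≈ 0.

Candidate B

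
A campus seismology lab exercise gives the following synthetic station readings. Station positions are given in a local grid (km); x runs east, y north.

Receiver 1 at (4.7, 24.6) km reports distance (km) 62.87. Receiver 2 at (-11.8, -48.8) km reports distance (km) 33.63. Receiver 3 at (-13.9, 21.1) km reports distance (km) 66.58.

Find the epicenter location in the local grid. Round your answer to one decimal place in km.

Circle about each station: (x − 4.7)² + (y − 24.6)² = 62.87²; (x + 11.8)² + (y + 48.8)² = 33.63²; (x + 13.9)² + (y − 21.1)² = 66.58².
Subtracting the Receiver 1 equation from the Receiver 2 and Receiver 3 equations removes the quadratic terms:
-33.0 x − 146.8 y = 4715.09
-37.2 x − 7.0 y = -469.09
Solving the 2×2 system: x ≈ 19.5, y ≈ -36.5 km.
Check against Receiver 1 (with the unrounded x, y): √((x − 4.7)²+(y − 24.6)²) = 62.86 ≈ 62.87 km. ✓

x ≈ 19.5 km, y ≈ -36.5 km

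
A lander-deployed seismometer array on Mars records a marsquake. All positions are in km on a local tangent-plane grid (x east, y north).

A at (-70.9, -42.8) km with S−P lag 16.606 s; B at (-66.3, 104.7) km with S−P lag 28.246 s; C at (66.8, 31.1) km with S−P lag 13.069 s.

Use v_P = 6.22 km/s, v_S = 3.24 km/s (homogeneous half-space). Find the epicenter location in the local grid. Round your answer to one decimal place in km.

Distance from S−P lag: d = Δt · v_P v_S / (v_P − v_S) = Δt · (6.22·3.24)/(6.22−3.24) ≈ 6.7627·Δt.
So d_A = 112.30, d_B = 191.02, d_C = 88.38 km.
Circle about each station: (x + 70.9)² + (y + 42.8)² = 112.30²; (x + 66.3)² + (y − 104.7)² = 191.02²; (x − 66.8)² + (y − 31.1)² = 88.38².
Subtracting pairs of circle equations eliminates x²+y² and gives linear equations (the radical axes):
9.2 x + 295.0 y = -15378.22
275.4 x + 147.8 y = 3371.07
Solving the 2×2 system: x ≈ 40.9, y ≈ -53.4 km.

x ≈ 40.9 km, y ≈ -53.4 km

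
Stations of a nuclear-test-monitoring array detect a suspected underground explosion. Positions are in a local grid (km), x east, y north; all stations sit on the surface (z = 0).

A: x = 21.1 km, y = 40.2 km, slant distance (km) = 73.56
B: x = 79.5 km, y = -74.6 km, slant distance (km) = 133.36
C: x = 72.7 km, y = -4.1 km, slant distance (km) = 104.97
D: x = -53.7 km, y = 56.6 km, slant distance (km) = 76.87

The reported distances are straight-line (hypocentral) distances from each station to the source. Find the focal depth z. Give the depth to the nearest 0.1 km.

Each station gives a sphere (x−x_i)² + (y−y_i)² + z² = d_i² (stations at z=0).
Subtracting the A sphere from B and C: z² cancels, leaving linear equations in x and y:
116.8 x − 229.6 y = -2549.66
103.2 x − 88.6 y = -2366.78
Solving: x ≈ -23.790, y ≈ -0.998 km (keep extra digits for the depth step; rounded: -23.8, -1.0).
Then from the A sphere: z² = 73.56² − (x − 21.1)² − (y − 40.2)² with x = -23.790, y = -0.998, so z ≈ 41.215 ≈ 41.2 km.

41.2 km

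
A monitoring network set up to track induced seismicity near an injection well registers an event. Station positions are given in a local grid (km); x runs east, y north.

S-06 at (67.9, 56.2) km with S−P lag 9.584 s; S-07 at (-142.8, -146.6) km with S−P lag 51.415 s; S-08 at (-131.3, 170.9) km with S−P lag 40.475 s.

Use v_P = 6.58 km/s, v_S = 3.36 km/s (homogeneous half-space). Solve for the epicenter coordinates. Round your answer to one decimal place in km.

(130.3, 77.1)

Distance from S−P lag: d = Δt · v_P v_S / (v_P − v_S) = Δt · (6.58·3.36)/(6.58−3.36) ≈ 6.8661·Δt.
So d_S-06 = 65.80, d_S-07 = 353.02, d_S-08 = 277.90 km.
Circle about each station: (x − 67.9)² + (y − 56.2)² = 65.80²; (x + 142.8)² + (y + 146.6)² = 353.02²; (x + 131.3)² + (y − 170.9)² = 277.90².
Subtracting the S-06 equation from the S-07 and S-08 equations removes the quadratic terms:
-421.4 x − 405.6 y = -86178.93
-398.4 x + 229.4 y = -34221.12
Solving the 2×2 system: x ≈ 130.3, y ≈ 77.1 km.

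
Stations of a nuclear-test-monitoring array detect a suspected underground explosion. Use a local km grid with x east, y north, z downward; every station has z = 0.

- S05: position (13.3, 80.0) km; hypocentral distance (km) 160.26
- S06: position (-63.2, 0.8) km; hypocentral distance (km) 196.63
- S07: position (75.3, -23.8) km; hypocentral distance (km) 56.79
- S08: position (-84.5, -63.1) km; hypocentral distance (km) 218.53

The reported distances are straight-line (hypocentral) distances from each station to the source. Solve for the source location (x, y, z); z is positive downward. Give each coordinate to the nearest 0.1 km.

(131.0, -28.3, 10.1)

Each station gives a sphere (x−x_i)² + (y−y_i)² + z² = d_i² (stations at z=0).
Subtracting the S05 sphere from S06 and S07: z² cancels, leaving linear equations in x and y:
-153.0 x − 158.4 y = -15562.10
124.0 x − 207.6 y = 22117.80
Solving: x ≈ 131.003, y ≈ -28.292 km (keep extra digits for the depth step; rounded: 131.0, -28.3).
Then from the S05 sphere: z² = 160.26² − (x − 13.3)² − (y − 80.0)² with x = 131.003, y = -28.292, so z ≈ 10.105 ≈ 10.1 km.
Check against S08 (with the unrounded solution): distance 218.53 ≈ 218.53 km. ✓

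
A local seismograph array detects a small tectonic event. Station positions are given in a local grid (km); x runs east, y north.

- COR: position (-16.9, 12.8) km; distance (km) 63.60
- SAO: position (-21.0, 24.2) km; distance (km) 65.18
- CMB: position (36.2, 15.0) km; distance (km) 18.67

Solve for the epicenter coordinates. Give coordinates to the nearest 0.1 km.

(43.7, 32.1)

Circle about each station: (x + 16.9)² + (y − 12.8)² = 63.60²; (x + 21.0)² + (y − 24.2)² = 65.18²; (x − 36.2)² + (y − 15.0)² = 18.67².
Subtracting the COR equation from the SAO and CMB equations removes the quadratic terms:
-8.2 x + 22.8 y = 373.72
106.2 x + 4.4 y = 4782.38
Solving the 2×2 system: x ≈ 43.7, y ≈ 32.1 km.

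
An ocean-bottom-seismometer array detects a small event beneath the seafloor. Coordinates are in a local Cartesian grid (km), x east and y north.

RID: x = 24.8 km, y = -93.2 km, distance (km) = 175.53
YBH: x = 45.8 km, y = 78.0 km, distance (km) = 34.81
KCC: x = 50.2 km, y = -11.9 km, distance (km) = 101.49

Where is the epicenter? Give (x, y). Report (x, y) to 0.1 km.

11.2 km east, 81.8 km north

Circle about each station: (x − 24.8)² + (y + 93.2)² = 175.53²; (x − 45.8)² + (y − 78.0)² = 34.81²; (x − 50.2)² + (y + 11.9)² = 101.49².
Subtracting the RID equation from the YBH and KCC equations removes the quadratic terms:
42.0 x + 342.4 y = 28479.40
50.8 x + 162.6 y = 13870.93
Solving the 2×2 system: x ≈ 11.2, y ≈ 81.8 km.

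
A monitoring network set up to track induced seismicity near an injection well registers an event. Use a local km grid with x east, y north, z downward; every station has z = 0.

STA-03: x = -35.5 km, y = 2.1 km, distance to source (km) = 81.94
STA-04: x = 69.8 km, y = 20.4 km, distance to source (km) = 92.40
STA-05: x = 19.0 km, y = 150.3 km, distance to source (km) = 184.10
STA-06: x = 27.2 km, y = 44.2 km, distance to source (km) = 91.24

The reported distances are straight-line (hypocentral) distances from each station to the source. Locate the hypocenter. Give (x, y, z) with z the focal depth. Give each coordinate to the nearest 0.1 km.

x ≈ 14.6 km, y ≈ -23.9 km, depth ≈ 59.4 km

Each station gives a sphere (x−x_i)² + (y−y_i)² + z² = d_i² (stations at z=0).
Subtracting the STA-03 sphere from STA-04 and STA-05: z² cancels, leaving linear equations in x and y:
210.6 x + 36.6 y = 2199.94
109.0 x + 296.4 y = -5492.22
Solving: x ≈ 14.599, y ≈ -23.899 km (keep extra digits for the depth step; rounded: 14.6, -23.9).
Then from the STA-03 sphere: z² = 81.94² − (x + 35.5)² − (y − 2.1)² with x = 14.599, y = -23.899, so z ≈ 59.400 ≈ 59.4 km.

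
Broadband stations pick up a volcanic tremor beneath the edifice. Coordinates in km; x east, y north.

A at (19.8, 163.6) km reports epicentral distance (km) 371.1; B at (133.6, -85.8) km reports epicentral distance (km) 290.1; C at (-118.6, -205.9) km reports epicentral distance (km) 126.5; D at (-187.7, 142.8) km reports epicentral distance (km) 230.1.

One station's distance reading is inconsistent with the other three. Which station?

Solve using three stations at a time. Using B, C, D (subtract circle equations pairwise → linear system) gives (x, y) ≈ (-156.5, -85.2).
Distances from that point to each station vs reported:
  A: calculated 304.9 vs reported 371.1 → residual 66.2 km
  B: calculated 290.1 vs reported 290.1 → residual 0.0 km
  C: calculated 126.5 vs reported 126.5 → residual 0.0 km
  D: calculated 230.1 vs reported 230.1 → residual 0.0 km
B, C, D are mutually consistent (residuals ≈ 0); A is off by 66.2 km.

A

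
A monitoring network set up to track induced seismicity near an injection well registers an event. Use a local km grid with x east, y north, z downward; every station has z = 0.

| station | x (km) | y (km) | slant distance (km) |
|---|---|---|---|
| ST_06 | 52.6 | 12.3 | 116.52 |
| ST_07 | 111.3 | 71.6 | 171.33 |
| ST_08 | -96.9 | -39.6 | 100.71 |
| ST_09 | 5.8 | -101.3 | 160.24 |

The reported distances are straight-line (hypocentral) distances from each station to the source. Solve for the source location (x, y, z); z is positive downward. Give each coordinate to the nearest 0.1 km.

Each station gives a sphere (x−x_i)² + (y−y_i)² + z² = d_i² (stations at z=0).
Subtracting the ST_06 sphere from ST_07 and ST_08: z² cancels, leaving linear equations in x and y:
117.4 x + 118.6 y = -1180.86
-299.0 x − 103.8 y = 11474.13
Solving: x ≈ -53.201, y ≈ 42.706 km (keep extra digits for the depth step; rounded: -53.2, 42.7).
Then from the ST_06 sphere: z² = 116.52² − (x − 52.6)² − (y − 12.3)² with x = -53.201, y = 42.706, so z ≈ 38.191 ≈ 38.2 km.
Check against ST_09 (with the unrounded solution): distance 160.24 ≈ 160.24 km. ✓

(-53.2, 42.7, 38.2)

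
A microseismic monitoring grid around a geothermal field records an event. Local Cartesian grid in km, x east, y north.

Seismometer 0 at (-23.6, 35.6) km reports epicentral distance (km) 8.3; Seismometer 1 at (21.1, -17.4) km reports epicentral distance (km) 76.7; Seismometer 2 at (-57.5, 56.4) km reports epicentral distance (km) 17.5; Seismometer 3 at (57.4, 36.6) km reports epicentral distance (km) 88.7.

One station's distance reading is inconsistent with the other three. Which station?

Seismometer 2

Solve using three stations at a time. Using Seismometer 0, Seismometer 1, Seismometer 3 (subtract circle equations pairwise → linear system) gives (x, y) ≈ (-31.3, 38.6).
Distances from that point to each station vs reported:
  Seismometer 0: calculated 8.2 vs reported 8.3 → residual 0.1 km
  Seismometer 1: calculated 76.7 vs reported 76.7 → residual 0.0 km
  Seismometer 2: calculated 31.7 vs reported 17.5 → residual 14.2 km
  Seismometer 3: calculated 88.7 vs reported 88.7 → residual 0.0 km
Seismometer 0, Seismometer 1, Seismometer 3 are mutually consistent (residuals ≈ 0); Seismometer 2 is off by 14.2 km.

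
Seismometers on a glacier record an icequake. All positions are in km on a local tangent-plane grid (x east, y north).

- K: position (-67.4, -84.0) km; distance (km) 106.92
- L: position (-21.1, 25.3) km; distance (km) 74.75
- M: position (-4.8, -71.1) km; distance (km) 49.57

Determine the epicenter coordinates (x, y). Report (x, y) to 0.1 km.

26.3 km east, -32.5 km north

Circle about each station: (x + 67.4)² + (y + 84.0)² = 106.92²; (x + 21.1)² + (y − 25.3)² = 74.75²; (x + 4.8)² + (y + 71.1)² = 49.57².
Subtracting pairs of circle equations eliminates x²+y² and gives linear equations (the radical axes):
92.6 x + 218.6 y = -4669.14
125.2 x + 25.8 y = 2454.19
Solving the 2×2 system: x ≈ 26.3, y ≈ -32.5 km.
Check against K (with the unrounded x, y): √((x + 67.4)²+(y + 84.0)²) = 106.92 ≈ 106.92 km. ✓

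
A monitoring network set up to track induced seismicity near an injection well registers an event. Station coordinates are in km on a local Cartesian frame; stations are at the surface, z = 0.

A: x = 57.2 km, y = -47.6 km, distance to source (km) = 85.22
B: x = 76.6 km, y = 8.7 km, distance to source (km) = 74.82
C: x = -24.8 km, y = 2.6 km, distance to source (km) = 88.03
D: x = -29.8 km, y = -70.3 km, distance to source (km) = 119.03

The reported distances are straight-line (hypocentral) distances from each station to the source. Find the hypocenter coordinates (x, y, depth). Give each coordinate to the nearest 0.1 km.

Each station gives a sphere (x−x_i)² + (y−y_i)² + z² = d_i² (stations at z=0).
Subtracting the A sphere from B and C: z² cancels, leaving linear equations in x and y:
38.8 x + 112.6 y = 2070.07
-164.0 x + 100.4 y = -5402.63
Solving: x ≈ 36.498, y ≈ 5.808 km (keep extra digits for the depth step; rounded: 36.5, 5.8).
Then from the A sphere: z² = 85.22² − (x − 57.2)² − (y + 47.6)² with x = 36.498, y = 5.808, so z ≈ 63.099 ≈ 63.1 km.

(36.5, 5.8, 63.1)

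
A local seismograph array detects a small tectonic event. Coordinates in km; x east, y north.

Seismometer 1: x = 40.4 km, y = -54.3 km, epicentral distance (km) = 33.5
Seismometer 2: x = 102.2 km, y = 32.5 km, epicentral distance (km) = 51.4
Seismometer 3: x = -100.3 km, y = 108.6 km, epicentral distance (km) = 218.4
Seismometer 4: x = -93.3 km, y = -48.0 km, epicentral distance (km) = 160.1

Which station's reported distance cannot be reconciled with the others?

Solve using three stations at a time. Using Seismometer 1, Seismometer 3, Seismometer 4 (subtract circle equations pairwise → linear system) gives (x, y) ≈ (66.1, -32.9).
Distances from that point to each station vs reported:
  Seismometer 1: calculated 33.4 vs reported 33.5 → residual 0.1 km
  Seismometer 2: calculated 74.7 vs reported 51.4 → residual 23.3 km
  Seismometer 3: calculated 218.4 vs reported 218.4 → residual 0.0 km
  Seismometer 4: calculated 160.1 vs reported 160.1 → residual 0.0 km
Seismometer 1, Seismometer 3, Seismometer 4 are mutually consistent (residuals ≈ 0); Seismometer 2 is off by 23.3 km.

Seismometer 2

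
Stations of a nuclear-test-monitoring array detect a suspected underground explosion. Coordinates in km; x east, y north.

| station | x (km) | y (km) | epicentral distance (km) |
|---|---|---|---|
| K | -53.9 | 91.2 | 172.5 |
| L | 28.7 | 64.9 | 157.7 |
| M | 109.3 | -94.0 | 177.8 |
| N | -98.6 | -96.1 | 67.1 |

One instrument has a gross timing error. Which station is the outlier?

M

Solve using three stations at a time. Using K, L, N (subtract circle equations pairwise → linear system) gives (x, y) ≈ (-33.4, -80.1).
Distances from that point to each station vs reported:
  K: calculated 172.5 vs reported 172.5 → residual 0.0 km
  L: calculated 157.7 vs reported 157.7 → residual 0.0 km
  M: calculated 143.3 vs reported 177.8 → residual 34.5 km
  N: calculated 67.2 vs reported 67.1 → residual 0.1 km
K, L, N are mutually consistent (residuals ≈ 0); M is off by 34.5 km.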